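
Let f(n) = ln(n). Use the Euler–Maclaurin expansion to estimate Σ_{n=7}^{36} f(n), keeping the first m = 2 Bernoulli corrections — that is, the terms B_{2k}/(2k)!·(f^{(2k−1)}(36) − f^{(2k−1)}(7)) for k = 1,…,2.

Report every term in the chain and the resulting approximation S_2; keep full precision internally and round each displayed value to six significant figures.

∫_7^36 ln(x) dx evaluates to 86.3853.
Endpoint term: (f(7) + f(36))/2 = (1.94591 + 3.58352)/2 = 2.76471.
Integral + boundary = 89.1500.
Order-1 term: 1/12 · (0.0277778 − 0.142857) = -0.00958995.
After k=1: 89.1404.
Order-2 term: −1/720 · (4.28669e-05 − 0.00583090) = 8.03894e-06.

S_2 ≈ 89.1404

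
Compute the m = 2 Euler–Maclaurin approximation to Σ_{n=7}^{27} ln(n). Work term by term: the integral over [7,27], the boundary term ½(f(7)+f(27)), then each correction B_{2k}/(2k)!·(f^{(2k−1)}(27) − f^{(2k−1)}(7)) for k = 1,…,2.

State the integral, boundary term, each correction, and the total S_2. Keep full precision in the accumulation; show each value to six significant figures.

S_2 ≈ 57.9783

The integral term ∫_7^27 ln(x) dx = 55.3662.
½[f(7) + f(27)] = ½[1.94591 + 3.29584] = 2.62087.
So far: 57.9871.
Order-1 term: 1/12 · (0.0370370 − 0.142857) = -0.00881834.
Partial sum through k=1: 57.9783.
Order-2 term: −1/720 · (0.000101611 − 0.00583090) = 7.95735e-06.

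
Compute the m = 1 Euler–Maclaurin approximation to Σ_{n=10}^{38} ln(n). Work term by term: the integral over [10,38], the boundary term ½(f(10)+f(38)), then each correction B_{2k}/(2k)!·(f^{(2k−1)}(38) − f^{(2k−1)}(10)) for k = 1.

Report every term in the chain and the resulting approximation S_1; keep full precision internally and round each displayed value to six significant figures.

S_1 ≈ 90.1664

Integral: ∫_10^38 ln(x) dx = 87.2024.
Boundary: ½(f(10) + f(38)) = ½(2.30259 + 3.63759) = 2.97009.
So far: 90.1725.
Correction k=1: B_{2}/2! · (f^{(1)}(38) − f^{(1)}(10)) = 1/12 · (0.0263158 − 0.100000) = -0.00614035.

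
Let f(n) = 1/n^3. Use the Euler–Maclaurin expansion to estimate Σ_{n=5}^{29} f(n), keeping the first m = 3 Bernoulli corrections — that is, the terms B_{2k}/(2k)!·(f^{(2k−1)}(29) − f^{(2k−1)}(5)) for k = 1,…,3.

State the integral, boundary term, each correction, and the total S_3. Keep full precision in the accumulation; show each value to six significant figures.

Integral: ∫_5^29 1/x^3 dx = 0.0194055.
½[f(5) + f(29)] = ½[0.00800000 + 4.10021e-05] = 0.00402050.
Running total after boundary: 0.0234260.
Correction k=1: B_{2}/2! · (f^{(1)}(29) − f^{(1)}(5)) = 1/12 · (-4.24160e-06 − (-0.00480000)) = 0.000399647.
Running total after k=1: 0.0238256.
Correction k=2: B_{4}/4! · (f^{(3)}(29) − f^{(3)}(5)) = −1/720 · (-1.00870e-07 − (-0.00384000)) = -5.33319e-06.
Running total after k=2: 0.0238203.
Correction k=3: B_{6}/6! · (f^{(5)}(29) − f^{(5)}(5)) = 1/30240 · (-5.03752e-09 − (-0.00645120)) = 2.13333e-07.

S_3 ≈ 0.0238205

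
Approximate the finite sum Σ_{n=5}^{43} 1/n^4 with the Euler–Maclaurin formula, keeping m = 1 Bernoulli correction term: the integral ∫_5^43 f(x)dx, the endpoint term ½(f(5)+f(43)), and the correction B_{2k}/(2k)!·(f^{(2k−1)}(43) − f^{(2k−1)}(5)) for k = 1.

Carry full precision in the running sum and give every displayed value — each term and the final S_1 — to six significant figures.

S_1 ≈ 0.00356928

Integral: ∫_5^43 1/x^4 dx = 0.00266247.
½[f(5) + f(43)] = ½[0.00160000 + 2.92500e-07] = 0.000800146.
Integral + boundary = 0.00346262.
Correction k=1: B_{2}/2! · (f^{(1)}(43) − f^{(1)}(5)) = 1/12 · (-2.72093e-08 − (-0.00128000)) = 0.000106664.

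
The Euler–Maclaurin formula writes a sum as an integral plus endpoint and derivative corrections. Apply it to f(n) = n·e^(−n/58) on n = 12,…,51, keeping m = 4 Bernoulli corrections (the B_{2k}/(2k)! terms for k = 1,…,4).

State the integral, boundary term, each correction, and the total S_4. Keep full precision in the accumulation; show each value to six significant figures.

The integral term ∫_12^51 x·e^(−x/58) dx = 677.135.
Boundary: ½(f(12) + f(51)) = ½(9.75725 + 21.1685) = 15.4629.
So far: 692.598.
k=1: B_{2}/(2)! × [f^{(1)}(51) − f^{(1)}(12)] = 1/12 × (0.0500945 − 0.644875) = -0.0495651.
Running total after k=1: 692.548.
k=2: B_{4}/(4)! × [f^{(3)}(51) − f^{(3)}(12)] = −1/720 × (0.000261663 − 0.000675114) = 5.74238e-07.
Running total after k=2: 692.548.
k=3: B_{6}/(6)! × [f^{(5)}(51) − f^{(5)}(12)] = 1/30240 × (1.51140e-07 − 3.44390e-07) = -6.39056e-12.
Running total after k=3: 692.548.
k=4: B_{8}/(8)! × [f^{(7)}(51) − f^{(7)}(12)] = −1/1209600 × (6.67349e-11 − 1.45093e-10) = 6.47801e-17.

S_4 ≈ 692.548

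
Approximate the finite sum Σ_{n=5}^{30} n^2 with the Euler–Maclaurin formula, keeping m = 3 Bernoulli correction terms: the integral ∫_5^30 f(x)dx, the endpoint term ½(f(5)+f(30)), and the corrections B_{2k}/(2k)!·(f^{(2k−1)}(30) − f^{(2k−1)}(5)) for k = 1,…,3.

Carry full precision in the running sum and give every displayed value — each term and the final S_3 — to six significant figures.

S_3 ≈ 9425.00

Integral: ∫_5^30 x^2 dx = 8958.33.
Endpoint term: (f(5) + f(30))/2 = (25.0000 + 900.000)/2 = 462.500.
Integral + boundary = 9420.83.
Correction k=1: B_{2}/2! · (f^{(1)}(30) − f^{(1)}(5)) = 1/12 · (60.0000 − 10.0000) = 4.16667.
Running total after k=1: 9425.00.
Correction k=2: B_{4}/4! · (f^{(3)}(30) − f^{(3)}(5)) = −1/720 · (0.00000 − 0.00000) = 0.00000.
Running total after k=2: 9425.00.
Correction k=3: B_{6}/6! · (f^{(5)}(30) − f^{(5)}(5)) = 1/30240 · (0.00000 − 0.00000) = 0.00000.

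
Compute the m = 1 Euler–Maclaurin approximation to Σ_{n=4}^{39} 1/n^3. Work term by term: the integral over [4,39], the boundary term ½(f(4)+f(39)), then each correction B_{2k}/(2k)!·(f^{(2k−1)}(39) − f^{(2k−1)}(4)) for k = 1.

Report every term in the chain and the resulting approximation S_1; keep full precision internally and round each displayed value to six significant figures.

The integral term ∫_4^39 1/x^3 dx = 0.0309213.
½[f(4) + f(39)] = ½[0.0156250 + 1.68580e-05] = 0.00782093.
Integral + boundary = 0.0387422.
k=1: B_{2}/(2)! × [f^{(1)}(39) − f^{(1)}(4)] = 1/12 × (-1.29677e-06 − (-0.0117188)) = 0.000976454.

S_1 ≈ 0.0397187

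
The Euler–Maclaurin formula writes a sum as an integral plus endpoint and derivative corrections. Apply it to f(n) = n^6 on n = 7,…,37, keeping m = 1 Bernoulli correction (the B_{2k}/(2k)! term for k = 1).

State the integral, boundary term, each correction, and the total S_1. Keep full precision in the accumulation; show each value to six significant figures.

S_1 ≈ 1.48792e+10

The integral term ∫_7^37 x^6 dx = 1.35616e+10.
Endpoint term: (f(7) + f(37))/2 = (117649 + 2.56573e+09)/2 = 1.28292e+09.
Running total after boundary: 1.48445e+10.
Correction k=1: B_{2}/2! · (f^{(1)}(37) − f^{(1)}(7)) = 1/12 · (4.16064e+08 − 100842) = 3.46636e+07.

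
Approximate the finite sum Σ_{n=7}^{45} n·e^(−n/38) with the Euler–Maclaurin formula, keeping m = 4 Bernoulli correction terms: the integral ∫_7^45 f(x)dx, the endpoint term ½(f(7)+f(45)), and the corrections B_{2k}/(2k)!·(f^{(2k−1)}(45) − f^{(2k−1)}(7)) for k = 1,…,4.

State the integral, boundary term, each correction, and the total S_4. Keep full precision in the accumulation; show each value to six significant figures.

S_4 ≈ 466.960

Integral: ∫_7^45 x·e^(−x/38) dx = 457.226.
Boundary: ½(f(7) + f(45)) = ½(5.82232 + 13.7694) = 9.79588.
Integral + boundary = 467.022.
Correction k=1: B_{2}/2! · (f^{(1)}(45) − f^{(1)}(7)) = 1/12 · (-0.0563661 − 0.678542) = -0.0612423.
Partial sum through k=1: 466.960.
Correction k=2: B_{4}/4! · (f^{(3)}(45) − f^{(3)}(7)) = −1/720 · (0.000384771 − 0.00162193) = 1.71827e-06.
Partial sum through k=2: 466.960.
Correction k=3: B_{6}/6! · (f^{(5)}(45) − f^{(5)}(7)) = 1/30240 · (5.59956e-07 − 1.92102e-06) = -4.50087e-11.
Partial sum through k=3: 466.960.
Correction k=4: B_{8}/8! · (f^{(7)}(45) − f^{(7)}(7)) = −1/1209600 · (5.91032e-10 − 1.88284e-09) = 1.06796e-15.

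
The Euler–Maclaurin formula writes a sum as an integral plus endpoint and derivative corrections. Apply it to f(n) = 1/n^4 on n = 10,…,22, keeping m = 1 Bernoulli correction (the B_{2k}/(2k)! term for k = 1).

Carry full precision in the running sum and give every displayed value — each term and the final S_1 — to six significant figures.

The integral term ∫_10^22 1/x^4 dx = 0.000302029.
½[f(10) + f(22)] = ½[0.000100000 + 4.26883e-06] = 5.21344e-05.
Running total after boundary: 0.000354163.
k=1: B_{2}/(2)! × [f^{(1)}(22) − f^{(1)}(10)] = 1/12 × (-7.76152e-07 − (-4.00000e-05)) = 3.26865e-06.

S_1 ≈ 0.000357432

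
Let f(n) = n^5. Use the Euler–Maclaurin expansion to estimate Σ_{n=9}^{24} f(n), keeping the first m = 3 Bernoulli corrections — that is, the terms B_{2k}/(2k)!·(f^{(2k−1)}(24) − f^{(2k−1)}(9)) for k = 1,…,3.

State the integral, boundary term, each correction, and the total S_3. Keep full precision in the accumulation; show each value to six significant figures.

The integral term ∫_9^24 x^5 dx = 3.17619e+07.
½[f(9) + f(24)] = ½[59049.0 + 7.96262e+06] = 4.01084e+06.
Integral + boundary = 3.57728e+07.
k=1: B_{2}/(2)! × [f^{(1)}(24) − f^{(1)}(9)] = 1/12 × (1.65888e+06 − 32805.0) = 135506.
Running total after k=1: 3.59083e+07.
k=2: B_{4}/(4)! × [f^{(3)}(24) − f^{(3)}(9)] = −1/720 × (34560.0 − 4860.00) = -41.2500.
Running total after k=2: 3.59082e+07.
k=3: B_{6}/(6)! × [f^{(5)}(24) − f^{(5)}(9)] = 1/30240 × (120.000 − 120.000) = 0.00000.

S_3 ≈ 3.59082e+07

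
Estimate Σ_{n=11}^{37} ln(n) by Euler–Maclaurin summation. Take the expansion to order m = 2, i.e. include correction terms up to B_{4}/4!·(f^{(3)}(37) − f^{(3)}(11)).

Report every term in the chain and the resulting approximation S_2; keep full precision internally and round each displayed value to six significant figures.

The integral term ∫_11^37 ln(x) dx = 81.2271.
Endpoint term: (f(11) + f(37))/2 = (2.39790 + 3.61092)/2 = 3.00441.
Running total after boundary: 84.2315.
k=1: B_{2}/(2)! × [f^{(1)}(37) − f^{(1)}(11)] = 1/12 × (0.0270270 − 0.0909091) = -0.00532351.
Partial sum through k=1: 84.2262.
k=2: B_{4}/(4)! × [f^{(3)}(37) − f^{(3)}(11)] = −1/720 × (3.94843e-05 − 0.00150263) = 2.03215e-06.

S_2 ≈ 84.2262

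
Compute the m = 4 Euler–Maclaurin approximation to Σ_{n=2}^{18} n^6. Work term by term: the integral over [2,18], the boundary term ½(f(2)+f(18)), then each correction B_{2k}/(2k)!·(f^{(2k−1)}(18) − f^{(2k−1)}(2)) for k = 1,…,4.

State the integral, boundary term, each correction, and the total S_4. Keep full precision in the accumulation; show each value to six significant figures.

S_4 ≈ 1.05410e+08

Integral: ∫_2^18 x^6 dx = 8.74600e+07.
½[f(2) + f(18)] = ½[64.0000 + 3.40122e+07] = 1.70061e+07.
Integral + boundary = 1.04466e+08.
k=1: B_{2}/(2)! × [f^{(1)}(18) − f^{(1)}(2)] = 1/12 × (1.13374e+07 − 192.000) = 944768.
After k=1: 1.05411e+08.
k=2: B_{4}/(4)! × [f^{(3)}(18) − f^{(3)}(2)] = −1/720 × (699840 − 960.000) = -970.667.
After k=2: 1.05410e+08.
k=3: B_{6}/(6)! × [f^{(5)}(18) − f^{(5)}(2)] = 1/30240 × (12960.0 − 1440.00) = 0.380952.
After k=3: 1.05410e+08.
k=4: B_{8}/(8)! × [f^{(7)}(18) − f^{(7)}(2)] = −1/1209600 × (0.00000 − 0.00000) = 0.00000.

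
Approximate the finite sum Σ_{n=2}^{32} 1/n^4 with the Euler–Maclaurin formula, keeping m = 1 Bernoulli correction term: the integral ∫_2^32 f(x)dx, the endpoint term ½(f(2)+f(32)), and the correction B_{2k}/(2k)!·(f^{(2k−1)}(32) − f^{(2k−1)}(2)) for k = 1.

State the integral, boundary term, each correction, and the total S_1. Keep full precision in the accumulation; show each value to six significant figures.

∫_2^32 1/x^4 dx evaluates to 0.0416565.
Boundary: ½(f(2) + f(32)) = ½(0.0625000 + 9.53674e-07) = 0.0312505.
Integral + boundary = 0.0729070.
k=1: B_{2}/(2)! × [f^{(1)}(32) − f^{(1)}(2)] = 1/12 × (-1.19209e-07 − (-0.125000)) = 0.0104167.

S_1 ≈ 0.0833236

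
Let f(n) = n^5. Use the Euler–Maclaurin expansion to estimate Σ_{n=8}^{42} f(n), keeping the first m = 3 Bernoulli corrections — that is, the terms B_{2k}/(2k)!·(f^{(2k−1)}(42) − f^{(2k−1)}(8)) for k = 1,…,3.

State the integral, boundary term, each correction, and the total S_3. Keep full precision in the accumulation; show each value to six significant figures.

S_3 ≈ 9.81452e+08

Integral: ∫_8^42 x^5 dx = 9.14795e+08.
Boundary: ½(f(8) + f(42)) = ½(32768.0 + 1.30691e+08) = 6.53620e+07.
So far: 9.80157e+08.
Order-1 term: 1/12 · (1.55585e+07 − 20480.0) = 1.29483e+06.
Running total after k=1: 9.81452e+08.
Order-2 term: −1/720 · (105840 − 3840.00) = -141.667.
Running total after k=2: 9.81452e+08.
Order-3 term: 1/30240 · (120.000 − 120.000) = 0.00000.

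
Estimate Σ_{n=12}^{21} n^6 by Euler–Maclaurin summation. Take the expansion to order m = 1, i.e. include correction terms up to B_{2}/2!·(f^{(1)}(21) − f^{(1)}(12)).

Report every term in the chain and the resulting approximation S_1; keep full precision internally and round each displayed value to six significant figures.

The integral term ∫_12^21 x^6 dx = 2.52180e+08.
Endpoint term: (f(12) + f(21))/2 = (2.98598e+06 + 8.57661e+07)/2 = 4.43761e+07.
Running total after boundary: 2.96556e+08.
k=1: B_{2}/(2)! × [f^{(1)}(21) − f^{(1)}(12)] = 1/12 × (2.45046e+07 − 1.49299e+06) = 1.91763e+06.

S_1 ≈ 2.98473e+08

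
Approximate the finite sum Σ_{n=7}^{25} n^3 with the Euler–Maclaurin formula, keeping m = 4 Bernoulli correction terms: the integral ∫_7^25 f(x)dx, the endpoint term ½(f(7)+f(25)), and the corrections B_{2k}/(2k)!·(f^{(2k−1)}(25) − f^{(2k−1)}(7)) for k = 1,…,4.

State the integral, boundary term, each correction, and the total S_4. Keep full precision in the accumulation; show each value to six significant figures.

The integral term ∫_7^25 x^3 dx = 97056.0.
Endpoint term: (f(7) + f(25))/2 = (343.000 + 15625.0)/2 = 7984.00.
Running total after boundary: 105040.
Correction k=1: B_{2}/2! · (f^{(1)}(25) − f^{(1)}(7)) = 1/12 · (1875.00 − 147.000) = 144.000.
Partial sum through k=1: 105184.
Correction k=2: B_{4}/4! · (f^{(3)}(25) − f^{(3)}(7)) = −1/720 · (6.00000 − 6.00000) = 0.00000.
Partial sum through k=2: 105184.
Correction k=3: B_{6}/6! · (f^{(5)}(25) − f^{(5)}(7)) = 1/30240 · (0.00000 − 0.00000) = 0.00000.
Partial sum through k=3: 105184.
Correction k=4: B_{8}/8! · (f^{(7)}(25) − f^{(7)}(7)) = −1/1209600 · (0.00000 − 0.00000) = 0.00000.

S_4 ≈ 105184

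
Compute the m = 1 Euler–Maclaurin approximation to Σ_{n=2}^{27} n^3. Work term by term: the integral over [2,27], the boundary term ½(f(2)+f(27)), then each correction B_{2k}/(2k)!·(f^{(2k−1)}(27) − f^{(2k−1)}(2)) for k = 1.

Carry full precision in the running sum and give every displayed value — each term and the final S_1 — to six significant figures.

Integral: ∫_2^27 x^3 dx = 132856.
Boundary: ½(f(2) + f(27)) = ½(8.00000 + 19683.0) = 9845.50.
Running total after boundary: 142702.
Order-1 term: 1/12 · (2187.00 − 12.0000) = 181.250.

S_1 ≈ 142883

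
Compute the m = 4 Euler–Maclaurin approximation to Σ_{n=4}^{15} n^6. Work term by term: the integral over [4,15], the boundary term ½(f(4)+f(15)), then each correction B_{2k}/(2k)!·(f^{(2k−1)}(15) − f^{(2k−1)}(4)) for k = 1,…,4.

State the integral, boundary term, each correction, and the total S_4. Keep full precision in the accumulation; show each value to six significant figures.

S_4 ≈ 3.04821e+07

Integral: ∫_4^15 x^6 dx = 2.44061e+07.
Boundary: ½(f(4) + f(15)) = ½(4096.00 + 1.13906e+07) = 5.69736e+06.
Running total after boundary: 3.01035e+07.
k=1: B_{2}/(2)! × [f^{(1)}(15) − f^{(1)}(4)] = 1/12 × (4.55625e+06 − 6144.00) = 379176.
Partial sum through k=1: 3.04827e+07.
k=2: B_{4}/(4)! × [f^{(3)}(15) − f^{(3)}(4)] = −1/720 × (405000 − 7680.00) = -551.833.
Partial sum through k=2: 3.04821e+07.
k=3: B_{6}/(6)! × [f^{(5)}(15) − f^{(5)}(4)] = 1/30240 × (10800.0 − 2880.00) = 0.261905.
Partial sum through k=3: 3.04821e+07.
k=4: B_{8}/(8)! × [f^{(7)}(15) − f^{(7)}(4)] = −1/1209600 × (0.00000 − 0.00000) = 0.00000.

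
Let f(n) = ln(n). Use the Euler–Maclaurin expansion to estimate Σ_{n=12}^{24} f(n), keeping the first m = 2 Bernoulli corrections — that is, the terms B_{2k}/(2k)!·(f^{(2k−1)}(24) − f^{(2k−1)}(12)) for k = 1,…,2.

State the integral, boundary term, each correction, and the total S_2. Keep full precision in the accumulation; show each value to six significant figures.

The integral term ∫_12^24 ln(x) dx = 34.4544.
Boundary: ½(f(12) + f(24)) = ½(2.48491 + 3.17805) = 2.83148.
So far: 37.2859.
k=1: B_{2}/(2)! × [f^{(1)}(24) − f^{(1)}(12)] = 1/12 × (0.0416667 − 0.0833333) = -0.00347222.
Running total after k=1: 37.2824.
k=2: B_{4}/(4)! × [f^{(3)}(24) − f^{(3)}(12)] = −1/720 × (0.000144676 − 0.00115741) = 1.40657e-06.

S_2 ≈ 37.2824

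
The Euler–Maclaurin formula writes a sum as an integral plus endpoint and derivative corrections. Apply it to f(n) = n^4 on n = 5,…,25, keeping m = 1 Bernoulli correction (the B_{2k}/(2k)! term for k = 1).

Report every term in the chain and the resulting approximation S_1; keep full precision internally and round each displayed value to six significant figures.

S_1 ≈ 2.15329e+06

The integral term ∫_5^25 x^4 dx = 1.95250e+06.
½[f(5) + f(25)] = ½[625.000 + 390625] = 195625.
So far: 2.14812e+06.
k=1: B_{2}/(2)! × [f^{(1)}(25) − f^{(1)}(5)] = 1/12 × (62500.0 − 500.000) = 5166.67.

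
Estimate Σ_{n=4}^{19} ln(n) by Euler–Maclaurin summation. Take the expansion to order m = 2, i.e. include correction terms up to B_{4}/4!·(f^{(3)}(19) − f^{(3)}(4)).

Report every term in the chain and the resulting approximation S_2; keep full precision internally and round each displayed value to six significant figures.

The integral term ∫_4^19 ln(x) dx = 35.3992.
Endpoint term: (f(4) + f(19))/2 = (1.38629 + 2.94444)/2 = 2.16537.
So far: 37.5645.
Order-1 term: 1/12 · (0.0526316 − 0.250000) = -0.0164474.
After k=1: 37.5481.
Order-2 term: −1/720 · (0.000291588 − 0.0312500) = 4.29978e-05.

S_2 ≈ 37.5481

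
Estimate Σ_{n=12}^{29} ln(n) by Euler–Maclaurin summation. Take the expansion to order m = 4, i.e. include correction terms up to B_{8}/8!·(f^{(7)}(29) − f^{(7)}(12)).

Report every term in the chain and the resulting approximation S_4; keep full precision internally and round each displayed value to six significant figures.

S_4 ≈ 53.7547

∫_12^29 ln(x) dx evaluates to 50.8327.
Endpoint term: (f(12) + f(29))/2 = (2.48491 + 3.36730)/2 = 2.92610.
Running total after boundary: 53.7588.
Correction k=1: B_{2}/2! · (f^{(1)}(29) − f^{(1)}(12)) = 1/12 · (0.0344828 − 0.0833333) = -0.00407088.
Partial sum through k=1: 53.7547.
Correction k=2: B_{4}/4! · (f^{(3)}(29) − f^{(3)}(12)) = −1/720 · (8.20042e-05 − 0.00115741) = 1.49362e-06.
Partial sum through k=2: 53.7547.
Correction k=3: B_{6}/6! · (f^{(5)}(29) − f^{(5)}(12)) = 1/30240 · (1.17010e-06 − 9.64506e-05) = -3.15081e-09.
Partial sum through k=3: 53.7547.
Correction k=4: B_{8}/8! · (f^{(7)}(29) − f^{(7)}(12)) = −1/1209600 · (4.17394e-08 − 2.00939e-05) = 1.65775e-11.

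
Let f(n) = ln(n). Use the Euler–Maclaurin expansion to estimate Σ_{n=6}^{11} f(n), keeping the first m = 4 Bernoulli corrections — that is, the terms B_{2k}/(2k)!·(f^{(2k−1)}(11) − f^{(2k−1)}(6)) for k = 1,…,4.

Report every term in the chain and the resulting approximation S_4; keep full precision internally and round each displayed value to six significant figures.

Integral: ∫_6^11 ln(x) dx = 10.6263.
Endpoint term: (f(6) + f(11))/2 = (1.79176 + 2.39790)/2 = 2.09483.
So far: 12.7211.
Correction k=1: B_{2}/2! · (f^{(1)}(11) − f^{(1)}(6)) = 1/12 · (0.0909091 − 0.166667) = -0.00631313.
Running total after k=1: 12.7148.
Correction k=2: B_{4}/4! · (f^{(3)}(11) − f^{(3)}(6)) = −1/720 · (0.00150263 − 0.00925926) = 1.07731e-05.
Running total after k=2: 12.7148.
Correction k=3: B_{6}/6! · (f^{(5)}(11) − f^{(5)}(6)) = 1/30240 · (0.000149021 − 0.00308642) = -9.71362e-08.
Running total after k=3: 12.7148.
Correction k=4: B_{8}/8! · (f^{(7)}(11) − f^{(7)}(6)) = −1/1209600 · (3.69474e-05 − 0.00257202) = 2.09579e-09.

S_4 ≈ 12.7148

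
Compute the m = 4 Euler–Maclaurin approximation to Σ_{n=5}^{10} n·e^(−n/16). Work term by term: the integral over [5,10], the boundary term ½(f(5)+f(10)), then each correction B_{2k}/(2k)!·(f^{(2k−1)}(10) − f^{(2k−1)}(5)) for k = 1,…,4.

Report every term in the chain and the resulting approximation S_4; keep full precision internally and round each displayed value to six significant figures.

S_4 ≈ 27.6343

∫_5^10 x·e^(−x/16) dx evaluates to 23.1541.
Endpoint term: (f(5) + f(10))/2 = (3.65808 + 5.35261)/2 = 4.50535.
Running total after boundary: 27.6594.
Order-1 term: 1/12 · (0.200723 − 0.502986) = -0.0251886.
Partial sum through k=1: 27.6343.
Order-2 term: −1/720 · (0.00496580 − 0.00768054) = 3.77046e-06.
Partial sum through k=2: 27.6343.
Order-3 term: 1/30240 · (3.57326e-05 − 5.23292e-05) = -5.48832e-10.
Partial sum through k=3: 27.6343.
Order-4 term: −1/1209600 · (2.03388e-07 − 2.91626e-07) = 7.29481e-14.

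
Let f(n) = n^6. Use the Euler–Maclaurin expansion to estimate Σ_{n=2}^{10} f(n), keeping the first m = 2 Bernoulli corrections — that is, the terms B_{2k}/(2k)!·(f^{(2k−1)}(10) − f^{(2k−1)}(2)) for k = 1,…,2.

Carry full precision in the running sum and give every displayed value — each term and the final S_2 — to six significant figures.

S_2 ≈ 1.97840e+06

∫_2^10 x^6 dx evaluates to 1.42855e+06.
½[f(2) + f(10)] = ½[64.0000 + 1.00000e+06] = 500032.
Integral + boundary = 1.92859e+06.
Correction k=1: B_{2}/2! · (f^{(1)}(10) − f^{(1)}(2)) = 1/12 · (600000 − 192.000) = 49984.0.
After k=1: 1.97857e+06.
Correction k=2: B_{4}/4! · (f^{(3)}(10) − f^{(3)}(2)) = −1/720 · (120000 − 960.000) = -165.333.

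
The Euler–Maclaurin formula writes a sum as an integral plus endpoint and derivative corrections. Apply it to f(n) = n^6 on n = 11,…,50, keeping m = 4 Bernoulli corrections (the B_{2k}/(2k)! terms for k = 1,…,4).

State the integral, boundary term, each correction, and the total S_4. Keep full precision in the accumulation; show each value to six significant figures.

S_4 ≈ 1.19574e+11

The integral term ∫_11^50 x^6 dx = 1.11604e+11.
Boundary: ½(f(11) + f(50)) = ½(1.77156e+06 + 1.56250e+10) = 7.81339e+09.
Integral + boundary = 1.19418e+11.
k=1: B_{2}/(2)! × [f^{(1)}(50) − f^{(1)}(11)] = 1/12 × (1.87500e+09 − 966306) = 1.56169e+08.
Running total after k=1: 1.19574e+11.
k=2: B_{4}/(4)! × [f^{(3)}(50) − f^{(3)}(11)] = −1/720 × (1.50000e+07 − 159720) = -20611.5.
Running total after k=2: 1.19574e+11.
k=3: B_{6}/(6)! × [f^{(5)}(50) − f^{(5)}(11)] = 1/30240 × (36000.0 − 7920.00) = 0.928571.
Running total after k=3: 1.19574e+11.
k=4: B_{8}/(8)! × [f^{(7)}(50) − f^{(7)}(11)] = −1/1209600 × (0.00000 − 0.00000) = 0.00000.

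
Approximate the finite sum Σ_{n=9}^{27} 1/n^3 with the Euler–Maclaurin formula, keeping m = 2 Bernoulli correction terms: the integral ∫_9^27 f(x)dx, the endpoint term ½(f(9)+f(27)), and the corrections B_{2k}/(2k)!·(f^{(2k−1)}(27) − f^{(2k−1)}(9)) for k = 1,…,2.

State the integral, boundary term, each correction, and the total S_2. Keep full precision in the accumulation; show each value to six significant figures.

S_2 ≈ 0.00623572

∫_9^27 1/x^3 dx evaluates to 0.00548697.
Endpoint term: (f(9) + f(27))/2 = (0.00137174 + 5.08053e-05)/2 = 0.000711274.
Running total after boundary: 0.00619824.
Order-1 term: 1/12 · (-5.64503e-06 − (-0.000457247)) = 3.76335e-05.
After k=1: 0.00623588.
Order-2 term: −1/720 · (-1.54870e-07 − (-0.000112901)) = -1.56591e-07.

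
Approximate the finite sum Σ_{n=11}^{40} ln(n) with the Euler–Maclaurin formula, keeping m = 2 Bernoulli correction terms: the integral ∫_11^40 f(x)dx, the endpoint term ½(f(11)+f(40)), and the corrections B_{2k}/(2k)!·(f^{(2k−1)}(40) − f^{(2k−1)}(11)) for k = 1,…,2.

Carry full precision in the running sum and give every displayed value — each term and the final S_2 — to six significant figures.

∫_11^40 ln(x) dx evaluates to 92.1783.
Endpoint term: (f(11) + f(40))/2 = (2.39790 + 3.68888)/2 = 3.04339.
Integral + boundary = 95.2217.
Correction k=1: B_{2}/2! · (f^{(1)}(40) − f^{(1)}(11)) = 1/12 · (0.0250000 − 0.0909091) = -0.00549242.
After k=1: 95.2162.
Correction k=2: B_{4}/4! · (f^{(3)}(40) − f^{(3)}(11)) = −1/720 · (3.12500e-05 − 0.00150263) = 2.04358e-06.

S_2 ≈ 95.2162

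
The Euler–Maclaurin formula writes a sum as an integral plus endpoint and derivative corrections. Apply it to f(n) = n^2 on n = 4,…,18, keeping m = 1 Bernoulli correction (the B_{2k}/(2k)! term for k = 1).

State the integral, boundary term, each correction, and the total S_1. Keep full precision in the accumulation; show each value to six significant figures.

Integral: ∫_4^18 x^2 dx = 1922.67.
Boundary: ½(f(4) + f(18)) = ½(16.0000 + 324.000) = 170.000.
Integral + boundary = 2092.67.
Order-1 term: 1/12 · (36.0000 − 8.00000) = 2.33333.

S_1 ≈ 2095.00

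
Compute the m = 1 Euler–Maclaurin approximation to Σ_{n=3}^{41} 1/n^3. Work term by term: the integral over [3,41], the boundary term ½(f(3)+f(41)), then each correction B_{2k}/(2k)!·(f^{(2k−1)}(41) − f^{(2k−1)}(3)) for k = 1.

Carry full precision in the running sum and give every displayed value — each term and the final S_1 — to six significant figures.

∫_3^41 1/x^3 dx evaluates to 0.0552581.
Endpoint term: (f(3) + f(41))/2 = (0.0370370 + 1.45094e-05)/2 = 0.0185258.
Integral + boundary = 0.0737839.
Order-1 term: 1/12 · (-1.06166e-06 − (-0.0370370)) = 0.00308633.

S_1 ≈ 0.0768702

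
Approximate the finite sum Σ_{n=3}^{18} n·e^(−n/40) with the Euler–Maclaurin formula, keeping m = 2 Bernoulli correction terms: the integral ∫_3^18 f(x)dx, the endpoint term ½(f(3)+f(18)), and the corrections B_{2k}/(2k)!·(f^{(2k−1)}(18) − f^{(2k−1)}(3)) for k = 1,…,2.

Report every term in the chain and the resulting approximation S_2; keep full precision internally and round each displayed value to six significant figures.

S_2 ≈ 123.509

Integral: ∫_3^18 x·e^(−x/40) dx = 116.421.
Boundary: ½(f(3) + f(18)) = ½(2.78323 + 11.4773) = 7.13027.
Running total after boundary: 123.552.
Correction k=1: B_{2}/2! · (f^{(1)}(18) − f^{(1)}(3)) = 1/12 · (0.350695 − 0.858163) = -0.0422889.
Running total after k=1: 123.509.
Correction k=2: B_{4}/4! · (f^{(3)}(18) − f^{(3)}(3)) = −1/720 · (0.00101622 − 0.00169603) = 9.44182e-07.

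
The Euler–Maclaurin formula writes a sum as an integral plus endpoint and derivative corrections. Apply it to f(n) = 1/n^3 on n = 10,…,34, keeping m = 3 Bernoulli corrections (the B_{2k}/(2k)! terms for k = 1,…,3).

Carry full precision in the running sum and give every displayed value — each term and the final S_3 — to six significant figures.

Integral: ∫_10^34 1/x^3 dx = 0.00456747.
Boundary: ½(f(10) + f(34)) = ½(0.00100000 + 2.54427e-05) = 0.000512721.
So far: 0.00508020.
k=1: B_{2}/(2)! × [f^{(1)}(34) − f^{(1)}(10)] = 1/12 × (-2.24494e-06 − (-0.000300000)) = 2.48129e-05.
Partial sum through k=1: 0.00510501.
k=2: B_{4}/(4)! × [f^{(3)}(34) − f^{(3)}(10)] = −1/720 × (-3.88399e-08 − (-6.00000e-05)) = -8.32794e-08.
Partial sum through k=2: 0.00510493.
k=3: B_{6}/(6)! × [f^{(5)}(34) − f^{(5)}(10)] = 1/30240 × (-1.41114e-09 − (-2.52000e-05)) = 8.33287e-10.

S_3 ≈ 0.00510493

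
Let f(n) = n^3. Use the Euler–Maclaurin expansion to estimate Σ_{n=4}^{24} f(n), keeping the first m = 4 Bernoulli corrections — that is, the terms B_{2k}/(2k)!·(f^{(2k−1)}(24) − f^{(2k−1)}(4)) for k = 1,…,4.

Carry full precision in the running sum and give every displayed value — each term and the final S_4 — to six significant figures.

S_4 ≈ 89964.0

Integral: ∫_4^24 x^3 dx = 82880.0.
Boundary: ½(f(4) + f(24)) = ½(64.0000 + 13824.0) = 6944.00.
Integral + boundary = 89824.0.
Order-1 term: 1/12 · (1728.00 − 48.0000) = 140.000.
After k=1: 89964.0.
Order-2 term: −1/720 · (6.00000 − 6.00000) = 0.00000.
After k=2: 89964.0.
Order-3 term: 1/30240 · (0.00000 − 0.00000) = 0.00000.
After k=3: 89964.0.
Order-4 term: −1/1209600 · (0.00000 − 0.00000) = 0.00000.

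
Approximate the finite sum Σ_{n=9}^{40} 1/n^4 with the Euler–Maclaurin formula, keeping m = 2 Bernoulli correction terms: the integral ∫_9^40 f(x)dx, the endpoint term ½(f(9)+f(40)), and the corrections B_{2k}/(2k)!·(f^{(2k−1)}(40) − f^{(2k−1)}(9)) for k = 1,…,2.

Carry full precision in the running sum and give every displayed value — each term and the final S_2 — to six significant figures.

∫_9^40 1/x^4 dx evaluates to 0.000452039.
Boundary: ½(f(9) + f(40)) = ½(0.000152416 + 3.90625e-07) = 7.64032e-05.
Integral + boundary = 0.000528442.
Order-1 term: 1/12 · (-3.90625e-08 − (-6.77404e-05)) = 5.64177e-06.
Running total after k=1: 0.000534084.
Order-2 term: −1/720 · (-7.32422e-10 − (-2.50890e-05)) = -3.48448e-08.

S_2 ≈ 0.000534049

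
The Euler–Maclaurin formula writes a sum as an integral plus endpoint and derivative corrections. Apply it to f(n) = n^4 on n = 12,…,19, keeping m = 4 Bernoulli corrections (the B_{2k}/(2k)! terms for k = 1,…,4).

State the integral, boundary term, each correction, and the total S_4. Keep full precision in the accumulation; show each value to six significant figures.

S_4 ≈ 522692

∫_12^19 x^4 dx evaluates to 445453.
Endpoint term: (f(12) + f(19))/2 = (20736.0 + 130321)/2 = 75528.5.
Running total after boundary: 520982.
Order-1 term: 1/12 · (27436.0 − 6912.00) = 1710.33.
Partial sum through k=1: 522692.
Order-2 term: −1/720 · (456.000 − 288.000) = -0.233333.
Partial sum through k=2: 522692.
Order-3 term: 1/30240 · (0.00000 − 0.00000) = 0.00000.
Partial sum through k=3: 522692.
Order-4 term: −1/1209600 · (0.00000 − 0.00000) = 0.00000.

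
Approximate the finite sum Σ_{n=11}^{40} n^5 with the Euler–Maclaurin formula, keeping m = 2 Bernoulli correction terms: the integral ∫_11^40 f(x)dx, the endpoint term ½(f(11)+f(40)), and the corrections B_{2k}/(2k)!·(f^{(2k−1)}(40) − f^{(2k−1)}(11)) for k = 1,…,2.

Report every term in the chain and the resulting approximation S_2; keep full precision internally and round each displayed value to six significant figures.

∫_11^40 x^5 dx evaluates to 6.82371e+08.
½[f(11) + f(40)] = ½[161051 + 1.02400e+08] = 5.12805e+07.
Running total after boundary: 7.33652e+08.
Correction k=1: B_{2}/2! · (f^{(1)}(40) − f^{(1)}(11)) = 1/12 · (1.28000e+07 − 73205.0) = 1.06057e+06.
Partial sum through k=1: 7.34712e+08.
Correction k=2: B_{4}/4! · (f^{(3)}(40) − f^{(3)}(11)) = −1/720 · (96000.0 − 7260.00) = -123.250.

S_2 ≈ 7.34712e+08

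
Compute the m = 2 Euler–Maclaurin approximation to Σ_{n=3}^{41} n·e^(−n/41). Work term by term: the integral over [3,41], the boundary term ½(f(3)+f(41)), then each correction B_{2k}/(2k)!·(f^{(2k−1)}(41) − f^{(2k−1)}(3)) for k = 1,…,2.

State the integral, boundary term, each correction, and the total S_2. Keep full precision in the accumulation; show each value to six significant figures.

S_2 ≈ 448.767

The integral term ∫_3^41 x·e^(−x/41) dx = 439.903.
Boundary: ½(f(3) + f(41)) = ½(2.78833 + 15.0831) = 8.93569.
Integral + boundary = 448.839.
Correction k=1: B_{2}/2! · (f^{(1)}(41) − f^{(1)}(3)) = 1/12 · (0.00000 − 0.861434) = -0.0717862.
Running total after k=1: 448.767.
Correction k=2: B_{4}/4! · (f^{(3)}(41) − f^{(3)}(3)) = −1/720 · (0.000437691 − 0.00161827) = 1.63970e-06.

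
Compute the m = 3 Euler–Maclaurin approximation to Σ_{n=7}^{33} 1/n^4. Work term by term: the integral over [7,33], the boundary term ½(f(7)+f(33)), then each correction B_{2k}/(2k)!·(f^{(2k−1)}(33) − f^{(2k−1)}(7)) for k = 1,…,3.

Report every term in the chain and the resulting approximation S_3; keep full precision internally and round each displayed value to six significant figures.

S_3 ≈ 0.00119084

∫_7^33 1/x^4 dx evaluates to 0.000962542.
Boundary: ½(f(7) + f(33)) = ½(0.000416493 + 8.43226e-07) = 0.000208668.
So far: 0.00117121.
Order-1 term: 1/12 · (-1.02209e-07 − (-0.000237996)) = 1.98245e-05.
Partial sum through k=1: 0.00119103.
Order-2 term: −1/720 · (-2.81568e-09 − (-0.000145712)) = -2.02374e-07.
Partial sum through k=2: 0.00119083.
Order-3 term: 1/30240 · (-1.44792e-10 − (-0.000166528)) = 5.50687e-09.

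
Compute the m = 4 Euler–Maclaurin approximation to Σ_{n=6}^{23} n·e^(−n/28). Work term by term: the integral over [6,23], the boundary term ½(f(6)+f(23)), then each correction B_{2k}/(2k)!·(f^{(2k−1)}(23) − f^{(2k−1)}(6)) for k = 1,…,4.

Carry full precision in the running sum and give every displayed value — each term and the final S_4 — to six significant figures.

S_4 ≈ 147.770

The integral term ∫_6^23 x·e^(−x/28) dx = 140.338.
½[f(6) + f(23)] = ½[4.84271 + 10.1155] = 7.47909.
Integral + boundary = 147.817.
k=1: B_{2}/(2)! × [f^{(1)}(23) − f^{(1)}(6)] = 1/12 × (0.0785362 − 0.634164) = -0.0463023.
Partial sum through k=1: 147.770.
k=2: B_{4}/(4)! × [f^{(3)}(23) − f^{(3)}(6)] = −1/720 × (0.00122212 − 0.00286786) = 2.28575e-06.
Partial sum through k=2: 147.770.
k=3: B_{6}/(6)! × [f^{(5)}(23) − f^{(5)}(6)] = 1/30240 × (2.98988e-06 − 6.28422e-06) = -1.08940e-10.
Partial sum through k=3: 147.770.
k=4: B_{8}/(8)! × [f^{(7)}(23) − f^{(7)}(6)] = −1/1209600 × (5.63895e-09 − 1.13654e-08) = 4.73416e-15.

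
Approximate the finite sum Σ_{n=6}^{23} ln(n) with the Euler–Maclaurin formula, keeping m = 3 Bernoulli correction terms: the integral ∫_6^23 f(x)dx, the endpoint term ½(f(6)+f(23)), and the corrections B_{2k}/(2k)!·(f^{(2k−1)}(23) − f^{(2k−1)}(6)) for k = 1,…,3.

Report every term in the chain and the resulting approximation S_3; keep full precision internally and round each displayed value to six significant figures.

S_3 ≈ 46.8192

Integral: ∫_6^23 ln(x) dx = 44.3658.
½[f(6) + f(23)] = ½[1.79176 + 3.13549] = 2.46363.
Running total after boundary: 46.8294.
Order-1 term: 1/12 · (0.0434783 − 0.166667) = -0.0102657.
Partial sum through k=1: 46.8192.
Order-2 term: −1/720 · (0.000164379 − 0.00925926) = 1.26318e-05.
Partial sum through k=2: 46.8192.
Order-3 term: 1/30240 · (3.72883e-06 − 0.00308642) = -1.01941e-07.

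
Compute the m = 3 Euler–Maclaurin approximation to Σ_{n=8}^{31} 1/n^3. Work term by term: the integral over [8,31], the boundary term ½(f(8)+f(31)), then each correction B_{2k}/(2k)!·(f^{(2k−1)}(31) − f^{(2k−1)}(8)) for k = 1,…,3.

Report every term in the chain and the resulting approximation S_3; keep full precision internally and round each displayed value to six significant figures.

S_3 ≈ 0.00834601

The integral term ∫_8^31 1/x^3 dx = 0.00729221.
Boundary: ½(f(8) + f(31)) = ½(0.00195312 + 3.35672e-05) = 0.000993346.
Integral + boundary = 0.00828555.
k=1: B_{2}/(2)! × [f^{(1)}(31) − f^{(1)}(8)] = 1/12 × (-3.24844e-06 − (-0.000732422)) = 6.07645e-05.
Running total after k=1: 0.00834632.
k=2: B_{4}/(4)! × [f^{(3)}(31) − f^{(3)}(8)] = −1/720 × (-6.76054e-08 − (-0.000228882)) = -3.17798e-07.
Running total after k=2: 0.00834600.
k=3: B_{6}/(6)! × [f^{(5)}(31) − f^{(5)}(8)] = 1/30240 × (-2.95466e-09 − (-0.000150204)) = 4.96696e-09.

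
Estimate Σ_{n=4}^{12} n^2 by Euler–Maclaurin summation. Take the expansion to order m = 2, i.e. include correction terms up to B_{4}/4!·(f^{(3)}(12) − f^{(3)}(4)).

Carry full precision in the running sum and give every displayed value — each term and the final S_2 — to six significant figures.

S_2 ≈ 636.000

∫_4^12 x^2 dx evaluates to 554.667.
Boundary: ½(f(4) + f(12)) = ½(16.0000 + 144.000) = 80.0000.
So far: 634.667.
k=1: B_{2}/(2)! × [f^{(1)}(12) − f^{(1)}(4)] = 1/12 × (24.0000 − 8.00000) = 1.33333.
Running total after k=1: 636.000.
k=2: B_{4}/(4)! × [f^{(3)}(12) − f^{(3)}(4)] = −1/720 × (0.00000 − 0.00000) = 0.00000.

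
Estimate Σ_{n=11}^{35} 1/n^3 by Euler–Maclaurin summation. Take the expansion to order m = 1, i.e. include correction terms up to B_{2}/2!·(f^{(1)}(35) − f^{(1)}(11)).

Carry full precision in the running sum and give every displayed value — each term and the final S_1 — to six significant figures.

S_1 ≈ 0.00412830

∫_11^35 1/x^3 dx evaluates to 0.00372407.
Boundary: ½(f(11) + f(35)) = ½(0.000751315 + 2.33236e-05) = 0.000387319.
Running total after boundary: 0.00411139.
k=1: B_{2}/(2)! × [f^{(1)}(35) − f^{(1)}(11)] = 1/12 × (-1.99917e-06 − (-0.000204904)) = 1.69087e-05.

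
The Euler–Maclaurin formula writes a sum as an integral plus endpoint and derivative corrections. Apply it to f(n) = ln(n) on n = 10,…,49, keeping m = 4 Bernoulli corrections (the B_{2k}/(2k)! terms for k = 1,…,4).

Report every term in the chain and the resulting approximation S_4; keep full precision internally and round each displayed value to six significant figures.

S_4 ≈ 131.764

Integral: ∫_10^49 ln(x) dx = 128.673.
Boundary: ½(f(10) + f(49)) = ½(2.30259 + 3.89182) = 3.09720.
So far: 131.771.
k=1: B_{2}/(2)! × [f^{(1)}(49) − f^{(1)}(10)] = 1/12 × (0.0204082 − 0.100000) = -0.00663265.
Running total after k=1: 131.764.
k=2: B_{4}/(4)! × [f^{(3)}(49) − f^{(3)}(10)] = −1/720 × (1.69997e-05 − 0.00200000) = 2.75417e-06.
Running total after k=2: 131.764.
k=3: B_{6}/(6)! × [f^{(5)}(49) − f^{(5)}(10)] = 1/30240 × (8.49632e-08 − 0.000240000) = -7.93370e-09.
Running total after k=3: 131.764.
k=4: B_{8}/(8)! × [f^{(7)}(49) − f^{(7)}(10)] = −1/1209600 × (1.06160e-09 − 7.20000e-05) = 5.95229e-11.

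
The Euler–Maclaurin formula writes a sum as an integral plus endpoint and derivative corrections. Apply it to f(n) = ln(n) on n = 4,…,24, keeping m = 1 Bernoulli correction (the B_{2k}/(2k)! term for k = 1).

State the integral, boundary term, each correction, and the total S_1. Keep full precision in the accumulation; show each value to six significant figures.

S_1 ≈ 52.9929

Integral: ∫_4^24 ln(x) dx = 50.7281.
Boundary: ½(f(4) + f(24)) = ½(1.38629 + 3.17805) = 2.28217.
Running total after boundary: 53.0103.
Order-1 term: 1/12 · (0.0416667 − 0.250000) = -0.0173611.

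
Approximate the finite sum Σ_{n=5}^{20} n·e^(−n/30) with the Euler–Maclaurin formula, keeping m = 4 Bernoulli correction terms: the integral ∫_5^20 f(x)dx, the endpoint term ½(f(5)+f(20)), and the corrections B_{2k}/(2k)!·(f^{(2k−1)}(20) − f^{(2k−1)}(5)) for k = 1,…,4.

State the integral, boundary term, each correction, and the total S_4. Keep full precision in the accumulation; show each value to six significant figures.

S_4 ≈ 125.886

Integral: ∫_5^20 x·e^(−x/30) dx = 118.680.
Boundary: ½(f(5) + f(20)) = ½(4.23241 + 10.2683) = 7.25038.
So far: 125.931.
Correction k=1: B_{2}/2! · (f^{(1)}(20) − f^{(1)}(5)) = 1/12 · (0.171139 − 0.705401) = -0.0445219.
Partial sum through k=1: 125.886.
Correction k=2: B_{4}/4! · (f^{(3)}(20) − f^{(3)}(5)) = −1/720 · (0.00133108 − 0.00266485) = 1.85246e-06.
Partial sum through k=2: 125.886.
Correction k=3: B_{6}/6! · (f^{(5)}(20) − f^{(5)}(5)) = 1/30240 · (2.74668e-06 − 5.05102e-06) = -7.62019e-11.
Partial sum through k=3: 125.886.
Correction k=4: B_{8}/8! · (f^{(7)}(20) − f^{(7)}(5)) = −1/1209600 · (4.46041e-09 − 7.93456e-09) = 2.87214e-15.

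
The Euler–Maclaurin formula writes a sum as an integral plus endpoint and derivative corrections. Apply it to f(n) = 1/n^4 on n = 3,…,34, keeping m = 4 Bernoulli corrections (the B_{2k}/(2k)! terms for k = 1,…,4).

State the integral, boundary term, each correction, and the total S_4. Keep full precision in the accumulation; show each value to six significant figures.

S_4 ≈ 0.0198144

∫_3^34 1/x^4 dx evaluates to 0.0123372.
Boundary: ½(f(3) + f(34)) = ½(0.0123457 + 7.48315e-07) = 0.00617321.
Running total after boundary: 0.0185104.
Order-1 term: 1/12 · (-8.80370e-08 − (-0.0164609)) = 0.00137173.
Partial sum through k=1: 0.0198821.
Order-2 term: −1/720 · (-2.28470e-09 − (-0.0548697)) = -7.62079e-05.
Partial sum through k=2: 0.0198059.
Order-3 term: 1/30240 · (-1.10677e-10 − (-0.341411)) = 1.12901e-05.
Partial sum through k=3: 0.0198172.
Order-4 term: −1/1209600 · (-8.61675e-12 − (-3.41411)) = -2.82251e-06.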